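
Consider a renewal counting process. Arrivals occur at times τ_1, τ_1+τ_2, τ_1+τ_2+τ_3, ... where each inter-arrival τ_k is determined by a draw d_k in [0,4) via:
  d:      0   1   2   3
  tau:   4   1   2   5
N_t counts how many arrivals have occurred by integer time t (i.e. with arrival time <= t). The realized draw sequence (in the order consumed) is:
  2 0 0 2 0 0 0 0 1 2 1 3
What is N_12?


draw d_1=2: τ_1=2, arrival time A_1=2
draw d_2=0: τ_2=4, arrival time A_2=6
draw d_3=0: τ_3=4, arrival time A_3=10
draw d_4=2: τ_4=2, arrival time A_4=12
draw d_5=0: τ_5=4, arrival time A_5=16
draw d_6=0: τ_6=4, arrival time A_6=20
draw d_7=0: τ_7=4, arrival time A_7=24
draw d_8=0: τ_8=4, arrival time A_8=28
draw d_9=1: τ_9=1, arrival time A_9=29
draw d_10=2: τ_10=2, arrival time A_10=31
draw d_11=1: τ_11=1, arrival time A_11=32
draw d_12=3: τ_12=5, arrival time A_12=37
N_t over t=0..12: 0:0 1:0 2:1 3:1 4:1 5:1 6:2 7:2 8:2 9:2 10:3 11:3 12:4

4


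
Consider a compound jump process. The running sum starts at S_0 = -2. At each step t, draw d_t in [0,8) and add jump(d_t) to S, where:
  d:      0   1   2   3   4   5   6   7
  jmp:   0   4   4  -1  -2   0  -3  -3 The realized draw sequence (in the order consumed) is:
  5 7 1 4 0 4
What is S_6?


-5

t=0: S=-2, d=5, jump=0, S_1=-2
t=1: S=-2, d=7, jump=-3, S_2=-5
t=2: S=-5, d=1, jump=4, S_3=-1
t=3: S=-1, d=4, jump=-2, S_4=-3
t=4: S=-3, d=0, jump=0, S_5=-3
t=5: S=-3, d=4, jump=-2, S_6=-5


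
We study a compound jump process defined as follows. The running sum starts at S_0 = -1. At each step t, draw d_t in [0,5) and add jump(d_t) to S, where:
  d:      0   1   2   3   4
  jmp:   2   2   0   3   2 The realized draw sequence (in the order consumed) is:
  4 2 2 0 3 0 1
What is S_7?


10

t=0: S=-1, d=4, jump=2, S_1=1
t=1: S=1, d=2, jump=0, S_2=1
t=2: S=1, d=2, jump=0, S_3=1
t=3: S=1, d=0, jump=2, S_4=3
t=4: S=3, d=3, jump=3, S_5=6
t=5: S=6, d=0, jump=2, S_6=8
t=6: S=8, d=1, jump=2, S_7=10


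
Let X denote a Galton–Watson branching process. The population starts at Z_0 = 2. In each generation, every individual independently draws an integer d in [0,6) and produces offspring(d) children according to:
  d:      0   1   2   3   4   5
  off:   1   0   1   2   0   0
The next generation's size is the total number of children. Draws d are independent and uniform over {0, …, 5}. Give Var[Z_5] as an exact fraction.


33760/59049

Outcome values over d=0..5: [1, 0, 1, 2, 0, 0]
Σy = 4, Σy² = 6, M = 6
μ = 4/6 = 2/3,  σ² = 6/6 − (2/3)² = 5/9
V_0 = 0, E_0 = 2
V_1 = 5/9·E_0 + (2/3)²·V_0 = 10/9;  E_1 = 4/3
V_2 = 5/9·E_1 + (2/3)²·V_1 = 100/81;  E_2 = 8/9
V_3 = 5/9·E_2 + (2/3)²·V_2 = 760/729;  E_3 = 16/27
V_4 = 5/9·E_3 + (2/3)²·V_3 = 5200/6561;  E_4 = 32/81
V_5 = 5/9·E_4 + (2/3)²·V_4 = 33760/59049;  E_5 = 64/243


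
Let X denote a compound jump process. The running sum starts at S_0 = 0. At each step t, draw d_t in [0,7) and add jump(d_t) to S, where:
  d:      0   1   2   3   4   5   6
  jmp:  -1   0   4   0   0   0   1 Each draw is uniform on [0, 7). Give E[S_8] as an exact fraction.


32/7

Outcome values over d=0..6: [-1, 0, 4, 0, 0, 0, 1]
Σy = 4, Σy² = 18, M = 7
μ = 4/7 = 4/7,  σ² = 18/7 − (4/7)² = 110/49
E[S_8] = 0 + 8·(4/7) = 32/7


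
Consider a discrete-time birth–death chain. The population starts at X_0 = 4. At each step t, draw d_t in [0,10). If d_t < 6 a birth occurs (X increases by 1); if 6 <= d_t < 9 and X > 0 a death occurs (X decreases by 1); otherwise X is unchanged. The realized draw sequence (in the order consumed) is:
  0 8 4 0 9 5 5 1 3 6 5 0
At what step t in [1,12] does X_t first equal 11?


12

t=0: X=4, d=0 → birth, X_1=5
t=1: X=5, d=8 → death, X_2=4
t=2: X=4, d=4 → birth, X_3=5
t=3: X=5, d=0 → birth, X_4=6
t=4: X=6, d=9 → hold, X_5=6
t=5: X=6, d=5 → birth, X_6=7
t=6: X=7, d=5 → birth, X_7=8
t=7: X=8, d=1 → birth, X_8=9
t=8: X=9, d=3 → birth, X_9=10
t=9: X=10, d=6 → death, X_10=9
t=10: X=9, d=5 → birth, X_11=10
t=11: X=10, d=0 → birth, X_12=11


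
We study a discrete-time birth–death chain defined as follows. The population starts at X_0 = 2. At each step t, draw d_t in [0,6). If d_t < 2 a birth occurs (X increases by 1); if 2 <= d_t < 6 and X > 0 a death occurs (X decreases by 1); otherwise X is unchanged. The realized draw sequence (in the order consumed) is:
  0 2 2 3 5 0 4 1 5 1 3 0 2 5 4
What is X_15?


0

t=0: X=2, d=0 → birth, X_1=3
t=1: X=3, d=2 → death, X_2=2
t=2: X=2, d=2 → death, X_3=1
t=3: X=1, d=3 → death, X_4=0
t=4: X=0, d=5 → hold, X_5=0
t=5: X=0, d=0 → birth, X_6=1
t=6: X=1, d=4 → death, X_7=0
t=7: X=0, d=1 → birth, X_8=1
t=8: X=1, d=5 → death, X_9=0
t=9: X=0, d=1 → birth, X_10=1
t=10: X=1, d=3 → death, X_11=0
t=11: X=0, d=0 → birth, X_12=1
t=12: X=1, d=2 → death, X_13=0
t=13: X=0, d=5 → hold, X_14=0
t=14: X=0, d=4 → hold, X_15=0


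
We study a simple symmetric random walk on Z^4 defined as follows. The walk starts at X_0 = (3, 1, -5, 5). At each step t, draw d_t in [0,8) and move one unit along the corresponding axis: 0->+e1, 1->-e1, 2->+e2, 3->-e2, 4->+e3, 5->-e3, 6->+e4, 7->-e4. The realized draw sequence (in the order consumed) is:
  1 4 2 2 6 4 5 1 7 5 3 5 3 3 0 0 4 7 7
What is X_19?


(3, 0, -5, 3)

t=0: X=(3, 1, -5, 5), d=1 → -e1, X_1=(2, 1, -5, 5)
t=1: X=(2, 1, -5, 5), d=4 → +e3, X_2=(2, 1, -4, 5)
t=2: X=(2, 1, -4, 5), d=2 → +e2, X_3=(2, 2, -4, 5)
t=3: X=(2, 2, -4, 5), d=2 → +e2, X_4=(2, 3, -4, 5)
t=4: X=(2, 3, -4, 5), d=6 → +e4, X_5=(2, 3, -4, 6)
t=5: X=(2, 3, -4, 6), d=4 → +e3, X_6=(2, 3, -3, 6)
t=6: X=(2, 3, -3, 6), d=5 → -e3, X_7=(2, 3, -4, 6)
t=7: X=(2, 3, -4, 6), d=1 → -e1, X_8=(1, 3, -4, 6)
t=8: X=(1, 3, -4, 6), d=7 → -e4, X_9=(1, 3, -4, 5)
t=9: X=(1, 3, -4, 5), d=5 → -e3, X_10=(1, 3, -5, 5)
t=10: X=(1, 3, -5, 5), d=3 → -e2, X_11=(1, 2, -5, 5)
t=11: X=(1, 2, -5, 5), d=5 → -e3, X_12=(1, 2, -6, 5)
t=12: X=(1, 2, -6, 5), d=3 → -e2, X_13=(1, 1, -6, 5)
t=13: X=(1, 1, -6, 5), d=3 → -e2, X_14=(1, 0, -6, 5)
t=14: X=(1, 0, -6, 5), d=0 → +e1, X_15=(2, 0, -6, 5)
t=15: X=(2, 0, -6, 5), d=0 → +e1, X_16=(3, 0, -6, 5)
t=16: X=(3, 0, -6, 5), d=4 → +e3, X_17=(3, 0, -5, 5)
t=17: X=(3, 0, -5, 5), d=7 → -e4, X_18=(3, 0, -5, 4)
t=18: X=(3, 0, -5, 4), d=7 → -e4, X_19=(3, 0, -5, 3)


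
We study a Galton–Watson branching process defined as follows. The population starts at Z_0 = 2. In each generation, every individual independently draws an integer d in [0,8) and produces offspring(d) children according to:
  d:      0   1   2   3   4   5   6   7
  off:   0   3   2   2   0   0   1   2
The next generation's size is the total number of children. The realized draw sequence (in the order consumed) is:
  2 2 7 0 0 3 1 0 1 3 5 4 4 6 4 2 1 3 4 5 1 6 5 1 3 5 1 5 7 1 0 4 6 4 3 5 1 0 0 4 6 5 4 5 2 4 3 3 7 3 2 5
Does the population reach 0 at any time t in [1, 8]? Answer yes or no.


gen 0: Z_0=2, draws=[2, 2], offspring=[2, 2], Z_1=4
gen 1: Z_1=4, draws=[7, 0, 0, 3], offspring=[2, 0, 0, 2], Z_2=4
gen 2: Z_2=4, draws=[1, 0, 1, 3], offspring=[3, 0, 3, 2], Z_3=8
gen 3: Z_3=8, draws=[5, 4, 4, 6, 4, 2, 1, 3], offspring=[0, 0, 0, 1, 0, 2, 3, 2], Z_4=8
gen 4: Z_4=8, draws=[4, 5, 1, 6, 5, 1, 3, 5], offspring=[0, 0, 3, 1, 0, 3, 2, 0], Z_5=9
gen 5: Z_5=9, draws=[1, 5, 7, 1, 0, 4, 6, 4, 3], offspring=[3, 0, 2, 3, 0, 0, 1, 0, 2], Z_6=11
gen 6: Z_6=11, draws=[5, 1, 0, 0, 4, 6, 5, 4, 5, 2, 4], offspring=[0, 3, 0, 0, 0, 1, 0, 0, 0, 2, 0], Z_7=6
gen 7: Z_7=6, draws=[3, 3, 7, 3, 2, 5], offspring=[2, 2, 2, 2, 2, 0], Z_8=10

no


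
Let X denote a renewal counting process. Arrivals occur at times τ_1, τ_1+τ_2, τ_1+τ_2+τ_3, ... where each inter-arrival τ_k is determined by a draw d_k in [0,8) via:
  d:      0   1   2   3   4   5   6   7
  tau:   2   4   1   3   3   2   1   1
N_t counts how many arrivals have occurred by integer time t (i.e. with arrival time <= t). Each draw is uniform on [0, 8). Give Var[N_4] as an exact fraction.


Inter-arrival values over d=0..7: [2, 4, 1, 3, 3, 2, 1, 1]
Each d has probability 1/8, so the pmf of τ is: f(1) = 3/8, f(2) = 1/4, f(3) = 1/4, f(4) = 1/8
Let p_n(j) = P(N_n = j), with p_0 = [1]. Condition on τ_1: p_n(0) = P(τ > n), and for j >= 1, p_n(j) = Σ_{k<=n} f(k)·p_{n−k}(j−1)
p_1 = [5/8, 3/8]  (j = 0..1)
p_2 = [3/8, 31/64, 9/64]  (j = 0..2)
p_3 = [1/8, 35/64, 141/512, 27/512]  (j = 0..3)
p_4 = [0, 27/64, 215/512, 567/4096, 81/4096]  (j = 0..4)
E[N_4] = Σ j·p_4(j) = 7193/4096;  E[N_4²] = Σ j²·p_4(j) = 15007/4096
Var[N_4] = 15007/4096 − (7193/4096)² = 9729423/16777216

9729423/16777216


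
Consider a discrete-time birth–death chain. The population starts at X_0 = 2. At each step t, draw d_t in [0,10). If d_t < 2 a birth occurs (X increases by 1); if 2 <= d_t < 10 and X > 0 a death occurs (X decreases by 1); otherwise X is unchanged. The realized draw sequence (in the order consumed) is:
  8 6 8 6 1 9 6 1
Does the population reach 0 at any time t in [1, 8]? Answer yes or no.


t=0: X=2, d=8 → death, X_1=1
t=1: X=1, d=6 → death, X_2=0
t=2: X=0, d=8 → hold, X_3=0
t=3: X=0, d=6 → hold, X_4=0
t=4: X=0, d=1 → birth, X_5=1
t=5: X=1, d=9 → death, X_6=0
t=6: X=0, d=6 → hold, X_7=0
t=7: X=0, d=1 → birth, X_8=1

yes


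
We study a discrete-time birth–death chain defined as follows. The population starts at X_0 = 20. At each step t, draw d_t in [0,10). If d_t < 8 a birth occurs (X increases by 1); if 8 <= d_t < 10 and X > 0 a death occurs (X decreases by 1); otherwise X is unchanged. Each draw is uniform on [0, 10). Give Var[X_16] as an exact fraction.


X can drop by at most 1 per step and X_0 = 20 > T = 16, so X_t >= 20 − t >= 4 > 0 for every t <= 16: the floor at 0 (the 'and X > 0' condition) never binds. Hence X_16 = X_0 + Σ_{t<16} Y_t with i.i.d. increments Y_t = y(d_t) ∈ {+1, −1, 0}.
Outcome values over d=0..9: [1, 1, 1, 1, 1, 1, 1, 1, -1, -1]
Σy = 6, Σy² = 10, M = 10
μ = 6/10 = 3/5,  σ² = 10/10 − (3/5)² = 16/25
Independent increments: Var[X_16] = 16·σ² = 16·(16/25) = 256/25

256/25


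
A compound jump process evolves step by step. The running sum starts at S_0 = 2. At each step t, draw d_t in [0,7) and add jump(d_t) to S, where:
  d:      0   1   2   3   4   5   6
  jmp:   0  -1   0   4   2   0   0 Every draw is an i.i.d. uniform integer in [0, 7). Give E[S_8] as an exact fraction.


Outcome values over d=0..6: [0, -1, 0, 4, 2, 0, 0]
Σy = 5, Σy² = 21, M = 7
μ = 5/7 = 5/7,  σ² = 21/7 − (5/7)² = 122/49
E[S_8] = 2 + 8·(5/7) = 54/7

54/7


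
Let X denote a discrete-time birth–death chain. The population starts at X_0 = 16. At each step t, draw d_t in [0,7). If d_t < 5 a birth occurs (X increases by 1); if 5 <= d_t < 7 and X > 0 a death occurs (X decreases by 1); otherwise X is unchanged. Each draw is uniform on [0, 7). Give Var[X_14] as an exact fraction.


X can drop by at most 1 per step and X_0 = 16 > T = 14, so X_t >= 16 − t >= 2 > 0 for every t <= 14: the floor at 0 (the 'and X > 0' condition) never binds. Hence X_14 = X_0 + Σ_{t<14} Y_t with i.i.d. increments Y_t = y(d_t) ∈ {+1, −1, 0}.
Outcome values over d=0..6: [1, 1, 1, 1, 1, -1, -1]
Σy = 3, Σy² = 7, M = 7
μ = 3/7 = 3/7,  σ² = 7/7 − (3/7)² = 40/49
Independent increments: Var[X_14] = 14·σ² = 14·(40/49) = 80/7

80/7


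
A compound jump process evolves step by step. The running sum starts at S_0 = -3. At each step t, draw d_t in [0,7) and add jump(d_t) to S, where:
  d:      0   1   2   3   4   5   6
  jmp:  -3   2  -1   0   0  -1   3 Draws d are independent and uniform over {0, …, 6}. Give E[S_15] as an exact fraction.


Outcome values over d=0..6: [-3, 2, -1, 0, 0, -1, 3]
Σy = 0, Σy² = 24, M = 7
μ = 0/7 = 0,  σ² = 24/7 − (0)² = 24/7
E[S_15] = -3 + 15·(0) = -3

-3


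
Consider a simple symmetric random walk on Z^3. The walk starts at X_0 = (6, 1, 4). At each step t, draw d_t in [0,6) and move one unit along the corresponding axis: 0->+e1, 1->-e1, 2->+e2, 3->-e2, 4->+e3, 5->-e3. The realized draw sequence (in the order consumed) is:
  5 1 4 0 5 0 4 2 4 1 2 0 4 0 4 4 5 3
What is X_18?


t=0: X=(6, 1, 4), d=5 → -e3, X_1=(6, 1, 3)
t=1: X=(6, 1, 3), d=1 → -e1, X_2=(5, 1, 3)
t=2: X=(5, 1, 3), d=4 → +e3, X_3=(5, 1, 4)
t=3: X=(5, 1, 4), d=0 → +e1, X_4=(6, 1, 4)
t=4: X=(6, 1, 4), d=5 → -e3, X_5=(6, 1, 3)
t=5: X=(6, 1, 3), d=0 → +e1, X_6=(7, 1, 3)
t=6: X=(7, 1, 3), d=4 → +e3, X_7=(7, 1, 4)
t=7: X=(7, 1, 4), d=2 → +e2, X_8=(7, 2, 4)
t=8: X=(7, 2, 4), d=4 → +e3, X_9=(7, 2, 5)
t=9: X=(7, 2, 5), d=1 → -e1, X_10=(6, 2, 5)
t=10: X=(6, 2, 5), d=2 → +e2, X_11=(6, 3, 5)
t=11: X=(6, 3, 5), d=0 → +e1, X_12=(7, 3, 5)
t=12: X=(7, 3, 5), d=4 → +e3, X_13=(7, 3, 6)
t=13: X=(7, 3, 6), d=0 → +e1, X_14=(8, 3, 6)
t=14: X=(8, 3, 6), d=4 → +e3, X_15=(8, 3, 7)
t=15: X=(8, 3, 7), d=4 → +e3, X_16=(8, 3, 8)
t=16: X=(8, 3, 8), d=5 → -e3, X_17=(8, 3, 7)
t=17: X=(8, 3, 7), d=3 → -e2, X_18=(8, 2, 7)

(8, 2, 7)


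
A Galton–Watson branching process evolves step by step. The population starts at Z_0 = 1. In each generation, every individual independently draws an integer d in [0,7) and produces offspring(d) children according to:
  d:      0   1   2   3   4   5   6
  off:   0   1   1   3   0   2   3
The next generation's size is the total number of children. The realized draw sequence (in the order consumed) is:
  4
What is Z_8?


0

gen 0: Z_0=1, draws=[4], offspring=[0], Z_1=0
gen 1: Z_1=0, draws=[], offspring=[], Z_2=0
gen 2: Z_2=0, draws=[], offspring=[], Z_3=0
gen 3: Z_3=0, draws=[], offspring=[], Z_4=0
gen 4: Z_4=0, draws=[], offspring=[], Z_5=0
gen 5: Z_5=0, draws=[], offspring=[], Z_6=0
gen 6: Z_6=0, draws=[], offspring=[], Z_7=0
gen 7: Z_7=0, draws=[], offspring=[], Z_8=0


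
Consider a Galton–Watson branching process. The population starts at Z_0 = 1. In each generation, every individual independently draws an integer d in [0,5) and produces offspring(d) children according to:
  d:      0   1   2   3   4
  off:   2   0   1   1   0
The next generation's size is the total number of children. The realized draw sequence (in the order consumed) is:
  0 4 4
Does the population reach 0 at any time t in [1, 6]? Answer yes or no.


yes

gen 0: Z_0=1, draws=[0], offspring=[2], Z_1=2
gen 1: Z_1=2, draws=[4, 4], offspring=[0, 0], Z_2=0
gen 2: Z_2=0, draws=[], offspring=[], Z_3=0
gen 3: Z_3=0, draws=[], offspring=[], Z_4=0
gen 4: Z_4=0, draws=[], offspring=[], Z_5=0
gen 5: Z_5=0, draws=[], offspring=[], Z_6=0


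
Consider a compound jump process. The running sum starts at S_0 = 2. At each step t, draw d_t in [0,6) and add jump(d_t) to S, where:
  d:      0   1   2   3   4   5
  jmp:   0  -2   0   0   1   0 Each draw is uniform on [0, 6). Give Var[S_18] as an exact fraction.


29/2

Outcome values over d=0..5: [0, -2, 0, 0, 1, 0]
Σy = -1, Σy² = 5, M = 6
μ = -1/6 = -1/6,  σ² = 5/6 − (-1/6)² = 29/36
Independent increments: Var[S_18] = 18·σ² = 18·(29/36) = 29/2


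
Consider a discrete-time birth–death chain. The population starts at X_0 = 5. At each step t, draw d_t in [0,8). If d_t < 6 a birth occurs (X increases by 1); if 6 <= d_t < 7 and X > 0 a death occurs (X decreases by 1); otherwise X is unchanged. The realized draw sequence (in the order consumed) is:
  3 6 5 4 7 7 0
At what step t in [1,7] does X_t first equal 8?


7

t=0: X=5, d=3 → birth, X_1=6
t=1: X=6, d=6 → death, X_2=5
t=2: X=5, d=5 → birth, X_3=6
t=3: X=6, d=4 → birth, X_4=7
t=4: X=7, d=7 → hold, X_5=7
t=5: X=7, d=7 → hold, X_6=7
t=6: X=7, d=0 → birth, X_7=8


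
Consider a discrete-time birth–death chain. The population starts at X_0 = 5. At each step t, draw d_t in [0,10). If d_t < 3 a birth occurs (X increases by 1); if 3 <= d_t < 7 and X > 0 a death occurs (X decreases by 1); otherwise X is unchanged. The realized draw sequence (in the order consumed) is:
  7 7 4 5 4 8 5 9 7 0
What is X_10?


t=0: X=5, d=7 → hold, X_1=5
t=1: X=5, d=7 → hold, X_2=5
t=2: X=5, d=4 → death, X_3=4
t=3: X=4, d=5 → death, X_4=3
t=4: X=3, d=4 → death, X_5=2
t=5: X=2, d=8 → hold, X_6=2
t=6: X=2, d=5 → death, X_7=1
t=7: X=1, d=9 → hold, X_8=1
t=8: X=1, d=7 → hold, X_9=1
t=9: X=1, d=0 → birth, X_10=2

2


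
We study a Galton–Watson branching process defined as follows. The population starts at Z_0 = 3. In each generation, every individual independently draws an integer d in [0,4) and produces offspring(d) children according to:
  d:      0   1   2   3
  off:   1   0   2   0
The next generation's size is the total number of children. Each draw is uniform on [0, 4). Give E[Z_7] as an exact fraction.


Outcome values over d=0..3: [1, 0, 2, 0]
Σy = 3, Σy² = 5, M = 4
μ = 3/4 = 3/4,  σ² = 5/4 − (3/4)² = 11/16
E[Z_0] = 3
E[Z_1] = 3/4·E[Z_0] = 9/4
E[Z_2] = 3/4·E[Z_1] = 27/16
E[Z_3] = 3/4·E[Z_2] = 81/64
E[Z_4] = 3/4·E[Z_3] = 243/256
E[Z_5] = 3/4·E[Z_4] = 729/1024
E[Z_6] = 3/4·E[Z_5] = 2187/4096
E[Z_7] = 3/4·E[Z_6] = 6561/16384

6561/16384


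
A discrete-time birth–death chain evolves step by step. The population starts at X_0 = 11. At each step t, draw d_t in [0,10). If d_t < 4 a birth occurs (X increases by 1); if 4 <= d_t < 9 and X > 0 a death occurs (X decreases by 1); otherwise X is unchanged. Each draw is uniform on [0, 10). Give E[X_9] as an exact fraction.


X can drop by at most 1 per step and X_0 = 11 > T = 9, so X_t >= 11 − t >= 2 > 0 for every t <= 9: the floor at 0 (the 'and X > 0' condition) never binds. Hence X_9 = X_0 + Σ_{t<9} Y_t with i.i.d. increments Y_t = y(d_t) ∈ {+1, −1, 0}.
Outcome values over d=0..9: [1, 1, 1, 1, -1, -1, -1, -1, -1, 0]
Σy = -1, Σy² = 9, M = 10
μ = -1/10 = -1/10,  σ² = 9/10 − (-1/10)² = 89/100
E[X_9] = 11 + 9·(-1/10) = 101/10

101/10


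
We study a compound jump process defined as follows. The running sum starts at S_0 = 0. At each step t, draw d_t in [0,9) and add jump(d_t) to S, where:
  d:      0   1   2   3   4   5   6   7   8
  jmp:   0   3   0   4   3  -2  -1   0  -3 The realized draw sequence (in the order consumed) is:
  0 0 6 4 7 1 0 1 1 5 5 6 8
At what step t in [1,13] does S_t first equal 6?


12

t=0: S=0, d=0, jump=0, S_1=0
t=1: S=0, d=0, jump=0, S_2=0
t=2: S=0, d=6, jump=-1, S_3=-1
t=3: S=-1, d=4, jump=3, S_4=2
t=4: S=2, d=7, jump=0, S_5=2
t=5: S=2, d=1, jump=3, S_6=5
t=6: S=5, d=0, jump=0, S_7=5
t=7: S=5, d=1, jump=3, S_8=8
t=8: S=8, d=1, jump=3, S_9=11
t=9: S=11, d=5, jump=-2, S_10=9
t=10: S=9, d=5, jump=-2, S_11=7
t=11: S=7, d=6, jump=-1, S_12=6
t=12: S=6, d=8, jump=-3, S_13=3


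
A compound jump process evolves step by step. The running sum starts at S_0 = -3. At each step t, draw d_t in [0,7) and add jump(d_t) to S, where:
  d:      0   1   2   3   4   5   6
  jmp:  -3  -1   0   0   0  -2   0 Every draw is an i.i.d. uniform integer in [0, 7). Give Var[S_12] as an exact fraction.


Outcome values over d=0..6: [-3, -1, 0, 0, 0, -2, 0]
Σy = -6, Σy² = 14, M = 7
μ = -6/7 = -6/7,  σ² = 14/7 − (-6/7)² = 62/49
Independent increments: Var[S_12] = 12·σ² = 12·(62/49) = 744/49

744/49


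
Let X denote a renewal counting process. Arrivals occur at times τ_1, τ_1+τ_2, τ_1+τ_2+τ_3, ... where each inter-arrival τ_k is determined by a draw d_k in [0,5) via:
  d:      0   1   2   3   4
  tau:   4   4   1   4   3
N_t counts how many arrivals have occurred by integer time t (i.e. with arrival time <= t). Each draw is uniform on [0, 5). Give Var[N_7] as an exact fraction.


Inter-arrival values over d=0..4: [4, 4, 1, 4, 3]
Each d has probability 1/5, so the pmf of τ is: f(1) = 1/5, f(3) = 1/5, f(4) = 3/5
Let p_n(j) = P(N_n = j), with p_0 = [1]. Condition on τ_1: p_n(0) = P(τ > n), and for j >= 1, p_n(j) = Σ_{k<=n} f(k)·p_{n−k}(j−1)
p_1 = [4/5, 1/5]  (j = 0..1)
p_2 = [4/5, 4/25, 1/25]  (j = 0..2)
p_3 = [3/5, 9/25, 4/125, 1/125]  (j = 0..3)
p_4 = [0, 22/25, 14/125, 4/625, 1/625]  (j = 0..4)
p_5 = [0, 16/25, 41/125, 19/625, 4/3125, 1/3125]  (j = 0..5)
p_6 = [0, 3/5, 37/125, 12/125, 24/3125, 4/15625, 1/15625]  (j = 0..6)
p_7 = [0, 9/25, 64/125, 63/625, 79/3125, 29/15625, 4/78125, 1/78125]  (j = 0..7)
E[N_7] = Σ j·p_7(j) = 140406/78125;  E[N_7²] = Σ j²·p_7(j) = 294418/78125
Var[N_7] = 294418/78125 − (140406/78125)² = 3287561414/6103515625

3287561414/6103515625


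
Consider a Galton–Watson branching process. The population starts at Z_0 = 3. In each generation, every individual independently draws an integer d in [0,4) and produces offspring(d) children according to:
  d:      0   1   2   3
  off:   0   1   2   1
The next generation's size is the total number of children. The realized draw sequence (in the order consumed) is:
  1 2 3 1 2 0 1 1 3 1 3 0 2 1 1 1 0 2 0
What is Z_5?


3

gen 0: Z_0=3, draws=[1, 2, 3], offspring=[1, 2, 1], Z_1=4
gen 1: Z_1=4, draws=[1, 2, 0, 1], offspring=[1, 2, 0, 1], Z_2=4
gen 2: Z_2=4, draws=[1, 3, 1, 3], offspring=[1, 1, 1, 1], Z_3=4
gen 3: Z_3=4, draws=[0, 2, 1, 1], offspring=[0, 2, 1, 1], Z_4=4
gen 4: Z_4=4, draws=[1, 0, 2, 0], offspring=[1, 0, 2, 0], Z_5=3


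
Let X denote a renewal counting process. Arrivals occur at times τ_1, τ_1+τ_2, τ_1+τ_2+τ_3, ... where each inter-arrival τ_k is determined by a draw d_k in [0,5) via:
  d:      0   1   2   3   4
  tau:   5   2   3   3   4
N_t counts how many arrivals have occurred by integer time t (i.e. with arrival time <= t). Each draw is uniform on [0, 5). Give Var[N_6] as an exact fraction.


4114/15625

Inter-arrival values over d=0..4: [5, 2, 3, 3, 4]
Each d has probability 1/5, so the pmf of τ is: f(2) = 1/5, f(3) = 2/5, f(4) = 1/5, f(5) = 1/5
Let p_n(j) = P(N_n = j), with p_0 = [1]. Condition on τ_1: p_n(0) = P(τ > n), and for j >= 1, p_n(j) = Σ_{k<=n} f(k)·p_{n−k}(j−1)
p_1 = [1]  (j = 0)
p_2 = [4/5, 1/5]  (j = 0..1)
p_3 = [2/5, 3/5]  (j = 0..1)
p_4 = [1/5, 19/25, 1/25]  (j = 0..2)
p_5 = [0, 4/5, 1/5]  (j = 0..2)
p_6 = [0, 14/25, 54/125, 1/125]  (j = 0..3)
E[N_6] = Σ j·p_6(j) = 181/125;  E[N_6²] = Σ j²·p_6(j) = 59/25
Var[N_6] = 59/25 − (181/125)² = 4114/15625


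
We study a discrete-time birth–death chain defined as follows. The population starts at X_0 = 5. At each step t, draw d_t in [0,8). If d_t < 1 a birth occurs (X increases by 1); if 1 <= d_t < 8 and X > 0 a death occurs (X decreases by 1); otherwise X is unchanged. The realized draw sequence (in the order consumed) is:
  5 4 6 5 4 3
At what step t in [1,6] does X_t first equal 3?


t=0: X=5, d=5 → death, X_1=4
t=1: X=4, d=4 → death, X_2=3
t=2: X=3, d=6 → death, X_3=2
t=3: X=2, d=5 → death, X_4=1
t=4: X=1, d=4 → death, X_5=0
t=5: X=0, d=3 → hold, X_6=0

2


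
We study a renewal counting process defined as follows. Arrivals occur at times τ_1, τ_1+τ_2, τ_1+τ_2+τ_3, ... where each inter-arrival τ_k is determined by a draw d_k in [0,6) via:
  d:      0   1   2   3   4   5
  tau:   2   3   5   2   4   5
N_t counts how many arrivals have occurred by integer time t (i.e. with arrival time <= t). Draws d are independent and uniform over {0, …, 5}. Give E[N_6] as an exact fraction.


Inter-arrival values over d=0..5: [2, 3, 5, 2, 4, 5]
Each d has probability 1/6, so the pmf of τ is: f(2) = 1/3, f(3) = 1/6, f(4) = 1/6, f(5) = 1/3
Renewal equation for m(n) = E[N_n]: condition on τ_1 = k (if k <= n, one arrival plus a fresh copy on the remaining n−k steps): m(n) = F(n) + Σ_{k<=n} f(k)·m(n−k), where F(n) = P(τ <= n) and m(0) = 0
m(1) = F(1) = 0
m(2) = F(2) = 1/3
m(3) = F(3) = 1/2
m(4) = F(4) + f(2)·m(2) = 2/3 + 1/3·1/3 = 7/9
m(5) = F(5) + f(2)·m(3) + f(3)·m(2) = 1 + 1/3·1/2 + 1/6·1/3 = 11/9
m(6) = F(6) + f(2)·m(4) + f(3)·m(3) + f(4)·m(2) = 1 + 1/3·7/9 + 1/6·1/2 + 1/6·1/3 = 151/108
E[N_6] = m(6) = 151/108

151/108


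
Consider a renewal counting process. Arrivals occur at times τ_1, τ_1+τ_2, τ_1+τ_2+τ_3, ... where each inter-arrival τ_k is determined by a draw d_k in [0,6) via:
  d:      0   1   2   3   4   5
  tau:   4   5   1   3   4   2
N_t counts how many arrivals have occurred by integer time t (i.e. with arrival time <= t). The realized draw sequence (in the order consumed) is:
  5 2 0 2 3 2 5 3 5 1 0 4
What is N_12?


draw d_1=5: τ_1=2, arrival time A_1=2
draw d_2=2: τ_2=1, arrival time A_2=3
draw d_3=0: τ_3=4, arrival time A_3=7
draw d_4=2: τ_4=1, arrival time A_4=8
draw d_5=3: τ_5=3, arrival time A_5=11
draw d_6=2: τ_6=1, arrival time A_6=12
draw d_7=5: τ_7=2, arrival time A_7=14
draw d_8=3: τ_8=3, arrival time A_8=17
draw d_9=5: τ_9=2, arrival time A_9=19
draw d_10=1: τ_10=5, arrival time A_10=24
draw d_11=0: τ_11=4, arrival time A_11=28
draw d_12=4: τ_12=4, arrival time A_12=32
N_t over t=0..12: 0:0 1:0 2:1 3:2 4:2 5:2 6:2 7:3 8:4 9:4 10:4 11:5 12:6

6


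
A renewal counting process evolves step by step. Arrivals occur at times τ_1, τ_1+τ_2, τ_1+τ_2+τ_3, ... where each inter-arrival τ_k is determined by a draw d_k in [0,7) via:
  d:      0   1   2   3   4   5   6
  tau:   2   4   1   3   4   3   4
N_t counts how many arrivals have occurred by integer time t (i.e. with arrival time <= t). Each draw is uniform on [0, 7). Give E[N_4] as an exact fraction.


2822/2401

Inter-arrival values over d=0..6: [2, 4, 1, 3, 4, 3, 4]
Each d has probability 1/7, so the pmf of τ is: f(1) = 1/7, f(2) = 1/7, f(3) = 2/7, f(4) = 3/7
Renewal equation for m(n) = E[N_n]: condition on τ_1 = k (if k <= n, one arrival plus a fresh copy on the remaining n−k steps): m(n) = F(n) + Σ_{k<=n} f(k)·m(n−k), where F(n) = P(τ <= n) and m(0) = 0
m(1) = F(1) = 1/7
m(2) = F(2) + f(1)·m(1) = 2/7 + 1/7·1/7 = 15/49
m(3) = F(3) + f(1)·m(2) + f(2)·m(1) = 4/7 + 1/7·15/49 + 1/7·1/7 = 218/343
m(4) = F(4) + f(1)·m(3) + f(2)·m(2) + f(3)·m(1) = 1 + 1/7·218/343 + 1/7·15/49 + 2/7·1/7 = 2822/2401
E[N_4] = m(4) = 2822/2401


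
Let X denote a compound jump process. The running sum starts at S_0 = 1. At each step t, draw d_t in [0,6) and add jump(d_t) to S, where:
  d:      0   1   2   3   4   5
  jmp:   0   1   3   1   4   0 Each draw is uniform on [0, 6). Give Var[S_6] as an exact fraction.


27/2

Outcome values over d=0..5: [0, 1, 3, 1, 4, 0]
Σy = 9, Σy² = 27, M = 6
μ = 9/6 = 3/2,  σ² = 27/6 − (3/2)² = 9/4
Independent increments: Var[S_6] = 6·σ² = 6·(9/4) = 27/2


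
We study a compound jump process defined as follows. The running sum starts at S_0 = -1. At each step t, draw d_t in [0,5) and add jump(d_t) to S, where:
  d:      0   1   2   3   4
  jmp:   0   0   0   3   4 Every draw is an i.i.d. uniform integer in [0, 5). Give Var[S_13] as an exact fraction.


988/25

Outcome values over d=0..4: [0, 0, 0, 3, 4]
Σy = 7, Σy² = 25, M = 5
μ = 7/5 = 7/5,  σ² = 25/5 − (7/5)² = 76/25
Independent increments: Var[S_13] = 13·σ² = 13·(76/25) = 988/25


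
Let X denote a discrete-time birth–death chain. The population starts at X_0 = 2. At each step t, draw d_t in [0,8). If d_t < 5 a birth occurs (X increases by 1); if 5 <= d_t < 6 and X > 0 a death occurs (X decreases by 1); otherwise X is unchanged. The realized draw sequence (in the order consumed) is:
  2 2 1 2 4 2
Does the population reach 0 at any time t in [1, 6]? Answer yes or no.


t=0: X=2, d=2 → birth, X_1=3
t=1: X=3, d=2 → birth, X_2=4
t=2: X=4, d=1 → birth, X_3=5
t=3: X=5, d=2 → birth, X_4=6
t=4: X=6, d=4 → birth, X_5=7
t=5: X=7, d=2 → birth, X_6=8

no


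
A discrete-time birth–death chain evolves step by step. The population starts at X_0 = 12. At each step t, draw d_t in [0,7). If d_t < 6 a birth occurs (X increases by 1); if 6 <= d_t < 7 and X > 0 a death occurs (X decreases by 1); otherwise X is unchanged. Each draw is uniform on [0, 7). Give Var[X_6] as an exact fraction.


144/49

X can drop by at most 1 per step and X_0 = 12 > T = 6, so X_t >= 12 − t >= 6 > 0 for every t <= 6: the floor at 0 (the 'and X > 0' condition) never binds. Hence X_6 = X_0 + Σ_{t<6} Y_t with i.i.d. increments Y_t = y(d_t) ∈ {+1, −1, 0}.
Outcome values over d=0..6: [1, 1, 1, 1, 1, 1, -1]
Σy = 5, Σy² = 7, M = 7
μ = 5/7 = 5/7,  σ² = 7/7 − (5/7)² = 24/49
Independent increments: Var[X_6] = 6·σ² = 6·(24/49) = 144/49


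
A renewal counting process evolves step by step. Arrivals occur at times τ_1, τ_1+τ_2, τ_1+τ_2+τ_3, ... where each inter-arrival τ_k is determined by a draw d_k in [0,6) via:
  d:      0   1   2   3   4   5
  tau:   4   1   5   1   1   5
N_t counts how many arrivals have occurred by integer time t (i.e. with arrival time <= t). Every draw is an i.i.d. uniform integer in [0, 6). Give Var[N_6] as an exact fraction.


3855/4096

Inter-arrival values over d=0..5: [4, 1, 5, 1, 1, 5]
Each d has probability 1/6, so the pmf of τ is: f(1) = 1/2, f(4) = 1/6, f(5) = 1/3
Let p_n(j) = P(N_n = j), with p_0 = [1]. Condition on τ_1: p_n(0) = P(τ > n), and for j >= 1, p_n(j) = Σ_{k<=n} f(k)·p_{n−k}(j−1)
p_1 = [1/2, 1/2]  (j = 0..1)
p_2 = [1/2, 1/4, 1/4]  (j = 0..2)
p_3 = [1/2, 1/4, 1/8, 1/8]  (j = 0..3)
p_4 = [1/3, 5/12, 1/8, 1/16, 1/16]  (j = 0..4)
p_5 = [0, 7/12, 7/24, 1/16, 1/32, 1/32]  (j = 0..5)
p_6 = [0, 1/4, 1/2, 3/16, 1/32, 1/64, 1/64]  (j = 0..6)
E[N_6] = Σ j·p_6(j) = 135/64;  E[N_6²] = Σ j²·p_6(j) = 345/64
Var[N_6] = 345/64 − (135/64)² = 3855/4096


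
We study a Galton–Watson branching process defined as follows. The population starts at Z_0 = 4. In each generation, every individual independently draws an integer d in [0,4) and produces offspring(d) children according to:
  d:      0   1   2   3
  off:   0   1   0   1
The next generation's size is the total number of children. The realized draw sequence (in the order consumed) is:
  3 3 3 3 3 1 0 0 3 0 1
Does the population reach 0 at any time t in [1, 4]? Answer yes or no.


gen 0: Z_0=4, draws=[3, 3, 3, 3], offspring=[1, 1, 1, 1], Z_1=4
gen 1: Z_1=4, draws=[3, 1, 0, 0], offspring=[1, 1, 0, 0], Z_2=2
gen 2: Z_2=2, draws=[3, 0], offspring=[1, 0], Z_3=1
gen 3: Z_3=1, draws=[1], offspring=[1], Z_4=1

no


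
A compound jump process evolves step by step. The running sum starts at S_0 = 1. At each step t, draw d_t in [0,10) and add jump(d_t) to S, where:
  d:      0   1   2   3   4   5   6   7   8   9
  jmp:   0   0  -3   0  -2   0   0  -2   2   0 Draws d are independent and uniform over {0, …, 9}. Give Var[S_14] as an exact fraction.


259/10

Outcome values over d=0..9: [0, 0, -3, 0, -2, 0, 0, -2, 2, 0]
Σy = -5, Σy² = 21, M = 10
μ = -5/10 = -1/2,  σ² = 21/10 − (-1/2)² = 37/20
Independent increments: Var[S_14] = 14·σ² = 14·(37/20) = 259/10


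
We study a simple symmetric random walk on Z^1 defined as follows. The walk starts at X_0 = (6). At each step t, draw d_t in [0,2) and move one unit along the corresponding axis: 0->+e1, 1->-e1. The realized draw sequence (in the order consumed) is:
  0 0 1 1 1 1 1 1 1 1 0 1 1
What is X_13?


(-1)

t=0: X=(6), d=0 → +e1, X_1=(7)
t=1: X=(7), d=0 → +e1, X_2=(8)
t=2: X=(8), d=1 → -e1, X_3=(7)
t=3: X=(7), d=1 → -e1, X_4=(6)
t=4: X=(6), d=1 → -e1, X_5=(5)
t=5: X=(5), d=1 → -e1, X_6=(4)
t=6: X=(4), d=1 → -e1, X_7=(3)
t=7: X=(3), d=1 → -e1, X_8=(2)
t=8: X=(2), d=1 → -e1, X_9=(1)
t=9: X=(1), d=1 → -e1, X_10=(0)
t=10: X=(0), d=0 → +e1, X_11=(1)
t=11: X=(1), d=1 → -e1, X_12=(0)
t=12: X=(0), d=1 → -e1, X_13=(-1)


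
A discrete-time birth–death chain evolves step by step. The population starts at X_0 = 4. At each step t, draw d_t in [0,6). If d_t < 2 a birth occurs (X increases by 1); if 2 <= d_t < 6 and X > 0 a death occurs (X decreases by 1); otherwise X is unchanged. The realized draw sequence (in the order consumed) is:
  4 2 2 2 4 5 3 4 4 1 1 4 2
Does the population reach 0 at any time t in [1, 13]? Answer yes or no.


yes

t=0: X=4, d=4 → death, X_1=3
t=1: X=3, d=2 → death, X_2=2
t=2: X=2, d=2 → death, X_3=1
t=3: X=1, d=2 → death, X_4=0
t=4: X=0, d=4 → hold, X_5=0
t=5: X=0, d=5 → hold, X_6=0
t=6: X=0, d=3 → hold, X_7=0
t=7: X=0, d=4 → hold, X_8=0
t=8: X=0, d=4 → hold, X_9=0
t=9: X=0, d=1 → birth, X_10=1
t=10: X=1, d=1 → birth, X_11=2
t=11: X=2, d=4 → death, X_12=1
t=12: X=1, d=2 → death, X_13=0


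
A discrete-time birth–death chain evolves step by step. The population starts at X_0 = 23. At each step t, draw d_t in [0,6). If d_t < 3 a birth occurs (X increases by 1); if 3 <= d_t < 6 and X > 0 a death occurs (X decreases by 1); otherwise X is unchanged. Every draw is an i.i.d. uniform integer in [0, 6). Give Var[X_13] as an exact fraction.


13

X can drop by at most 1 per step and X_0 = 23 > T = 13, so X_t >= 23 − t >= 10 > 0 for every t <= 13: the floor at 0 (the 'and X > 0' condition) never binds. Hence X_13 = X_0 + Σ_{t<13} Y_t with i.i.d. increments Y_t = y(d_t) ∈ {+1, −1, 0}.
Outcome values over d=0..5: [1, 1, 1, -1, -1, -1]
Σy = 0, Σy² = 6, M = 6
μ = 0/6 = 0,  σ² = 6/6 − (0)² = 1
Independent increments: Var[X_13] = 13·σ² = 13·(1) = 13


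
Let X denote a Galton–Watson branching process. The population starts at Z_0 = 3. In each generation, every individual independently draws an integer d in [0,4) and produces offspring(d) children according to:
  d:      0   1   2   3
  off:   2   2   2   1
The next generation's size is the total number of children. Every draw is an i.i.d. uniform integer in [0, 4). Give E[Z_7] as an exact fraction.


2470629/16384

Outcome values over d=0..3: [2, 2, 2, 1]
Σy = 7, Σy² = 13, M = 4
μ = 7/4 = 7/4,  σ² = 13/4 − (7/4)² = 3/16
E[Z_0] = 3
E[Z_1] = 7/4·E[Z_0] = 21/4
E[Z_2] = 7/4·E[Z_1] = 147/16
E[Z_3] = 7/4·E[Z_2] = 1029/64
E[Z_4] = 7/4·E[Z_3] = 7203/256
E[Z_5] = 7/4·E[Z_4] = 50421/1024
E[Z_6] = 7/4·E[Z_5] = 352947/4096
E[Z_7] = 7/4·E[Z_6] = 2470629/16384


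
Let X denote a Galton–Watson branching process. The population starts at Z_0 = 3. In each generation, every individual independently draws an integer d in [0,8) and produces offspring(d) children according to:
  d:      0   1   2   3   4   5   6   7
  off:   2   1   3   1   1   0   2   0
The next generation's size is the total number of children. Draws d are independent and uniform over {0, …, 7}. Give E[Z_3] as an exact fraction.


375/64

Outcome values over d=0..7: [2, 1, 3, 1, 1, 0, 2, 0]
Σy = 10, Σy² = 20, M = 8
μ = 10/8 = 5/4,  σ² = 20/8 − (5/4)² = 15/16
E[Z_0] = 3
E[Z_1] = 5/4·E[Z_0] = 15/4
E[Z_2] = 5/4·E[Z_1] = 75/16
E[Z_3] = 5/4·E[Z_2] = 375/64


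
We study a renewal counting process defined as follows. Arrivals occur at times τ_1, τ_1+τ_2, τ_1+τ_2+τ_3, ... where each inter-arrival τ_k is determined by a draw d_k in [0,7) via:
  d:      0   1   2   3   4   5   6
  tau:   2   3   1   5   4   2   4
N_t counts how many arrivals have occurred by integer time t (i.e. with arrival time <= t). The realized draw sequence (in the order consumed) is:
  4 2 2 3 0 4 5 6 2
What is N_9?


draw d_1=4: τ_1=4, arrival time A_1=4
draw d_2=2: τ_2=1, arrival time A_2=5
draw d_3=2: τ_3=1, arrival time A_3=6
draw d_4=3: τ_4=5, arrival time A_4=11
draw d_5=0: τ_5=2, arrival time A_5=13
draw d_6=4: τ_6=4, arrival time A_6=17
draw d_7=5: τ_7=2, arrival time A_7=19
draw d_8=6: τ_8=4, arrival time A_8=23
draw d_9=2: τ_9=1, arrival time A_9=24
N_t over t=0..9: 0:0 1:0 2:0 3:0 4:1 5:2 6:3 7:3 8:3 9:3

3


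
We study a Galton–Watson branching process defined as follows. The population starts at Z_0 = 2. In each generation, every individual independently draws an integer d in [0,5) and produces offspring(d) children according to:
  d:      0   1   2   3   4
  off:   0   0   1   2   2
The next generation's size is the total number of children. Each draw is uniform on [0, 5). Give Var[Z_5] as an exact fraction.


Outcome values over d=0..4: [0, 0, 1, 2, 2]
Σy = 5, Σy² = 9, M = 5
μ = 5/5 = 1,  σ² = 9/5 − (1)² = 4/5
V_0 = 0, E_0 = 2
V_1 = 4/5·E_0 + (1)²·V_0 = 8/5;  E_1 = 2
V_2 = 4/5·E_1 + (1)²·V_1 = 16/5;  E_2 = 2
V_3 = 4/5·E_2 + (1)²·V_2 = 24/5;  E_3 = 2
V_4 = 4/5·E_3 + (1)²·V_3 = 32/5;  E_4 = 2
V_5 = 4/5·E_4 + (1)²·V_4 = 8;  E_5 = 2

8


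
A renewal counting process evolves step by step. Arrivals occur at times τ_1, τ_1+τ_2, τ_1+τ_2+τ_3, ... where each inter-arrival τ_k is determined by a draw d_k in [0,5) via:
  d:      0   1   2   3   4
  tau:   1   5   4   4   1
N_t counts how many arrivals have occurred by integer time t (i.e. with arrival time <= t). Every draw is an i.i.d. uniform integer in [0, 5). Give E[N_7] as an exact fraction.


166873/78125

Inter-arrival values over d=0..4: [1, 5, 4, 4, 1]
Each d has probability 1/5, so the pmf of τ is: f(1) = 2/5, f(4) = 2/5, f(5) = 1/5
Renewal equation for m(n) = E[N_n]: condition on τ_1 = k (if k <= n, one arrival plus a fresh copy on the remaining n−k steps): m(n) = F(n) + Σ_{k<=n} f(k)·m(n−k), where F(n) = P(τ <= n) and m(0) = 0
m(1) = F(1) = 2/5
m(2) = F(2) + f(1)·m(1) = 2/5 + 2/5·2/5 = 14/25
m(3) = F(3) + f(1)·m(2) = 2/5 + 2/5·14/25 = 78/125
m(4) = F(4) + f(1)·m(3) = 4/5 + 2/5·78/125 = 656/625
m(5) = F(5) + f(1)·m(4) + f(4)·m(1) = 1 + 2/5·656/625 + 2/5·2/5 = 4937/3125
m(6) = F(6) + f(1)·m(5) + f(4)·m(2) + f(5)·m(1) = 1 + 2/5·4937/3125 + 2/5·14/25 + 1/5·2/5 = 30249/15625
m(7) = F(7) + f(1)·m(6) + f(4)·m(3) + f(5)·m(2) = 1 + 2/5·30249/15625 + 2/5·78/125 + 1/5·14/25 = 166873/78125
E[N_7] = m(7) = 166873/78125


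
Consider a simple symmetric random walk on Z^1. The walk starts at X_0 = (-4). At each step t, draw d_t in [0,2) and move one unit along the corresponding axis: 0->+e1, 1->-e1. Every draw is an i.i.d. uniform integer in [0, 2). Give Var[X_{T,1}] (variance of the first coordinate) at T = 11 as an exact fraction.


Outcome values over d=0..1: [1, -1]
Σy = 0, Σy² = 2, M = 2
μ = 0/2 = 0,  σ² = 2/2 − (0)² = 1
Independent increments: Var[X_11] = 11·σ² = 11·(1) = 11

11


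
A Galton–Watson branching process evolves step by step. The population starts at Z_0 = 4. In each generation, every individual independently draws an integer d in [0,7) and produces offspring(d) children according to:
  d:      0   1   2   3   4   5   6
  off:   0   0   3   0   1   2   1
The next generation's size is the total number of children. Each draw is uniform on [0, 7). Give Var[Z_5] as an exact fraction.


160/7

Outcome values over d=0..6: [0, 0, 3, 0, 1, 2, 1]
Σy = 7, Σy² = 15, M = 7
μ = 7/7 = 1,  σ² = 15/7 − (1)² = 8/7
V_0 = 0, E_0 = 4
V_1 = 8/7·E_0 + (1)²·V_0 = 32/7;  E_1 = 4
V_2 = 8/7·E_1 + (1)²·V_1 = 64/7;  E_2 = 4
V_3 = 8/7·E_2 + (1)²·V_2 = 96/7;  E_3 = 4
V_4 = 8/7·E_3 + (1)²·V_3 = 128/7;  E_4 = 4
V_5 = 8/7·E_4 + (1)²·V_4 = 160/7;  E_5 = 4


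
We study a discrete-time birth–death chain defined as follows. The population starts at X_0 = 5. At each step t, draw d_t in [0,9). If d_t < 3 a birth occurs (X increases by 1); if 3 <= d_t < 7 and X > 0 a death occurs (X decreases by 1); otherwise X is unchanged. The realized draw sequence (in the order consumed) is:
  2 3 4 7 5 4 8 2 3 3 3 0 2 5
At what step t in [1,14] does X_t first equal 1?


t=0: X=5, d=2 → birth, X_1=6
t=1: X=6, d=3 → death, X_2=5
t=2: X=5, d=4 → death, X_3=4
t=3: X=4, d=7 → hold, X_4=4
t=4: X=4, d=5 → death, X_5=3
t=5: X=3, d=4 → death, X_6=2
t=6: X=2, d=8 → hold, X_7=2
t=7: X=2, d=2 → birth, X_8=3
t=8: X=3, d=3 → death, X_9=2
t=9: X=2, d=3 → death, X_10=1
t=10: X=1, d=3 → death, X_11=0
t=11: X=0, d=0 → birth, X_12=1
t=12: X=1, d=2 → birth, X_13=2
t=13: X=2, d=5 → death, X_14=1

10


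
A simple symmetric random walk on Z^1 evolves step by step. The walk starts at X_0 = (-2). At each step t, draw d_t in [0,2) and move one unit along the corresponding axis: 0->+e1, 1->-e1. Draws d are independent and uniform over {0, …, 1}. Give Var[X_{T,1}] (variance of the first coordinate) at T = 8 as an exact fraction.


Outcome values over d=0..1: [1, -1]
Σy = 0, Σy² = 2, M = 2
μ = 0/2 = 0,  σ² = 2/2 − (0)² = 1
Independent increments: Var[X_8] = 8·σ² = 8·(1) = 8

8


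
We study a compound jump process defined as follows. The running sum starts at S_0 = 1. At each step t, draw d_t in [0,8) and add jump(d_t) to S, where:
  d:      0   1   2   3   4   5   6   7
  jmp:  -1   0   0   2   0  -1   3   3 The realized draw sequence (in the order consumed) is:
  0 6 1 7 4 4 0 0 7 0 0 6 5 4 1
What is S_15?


t=0: S=1, d=0, jump=-1, S_1=0
t=1: S=0, d=6, jump=3, S_2=3
t=2: S=3, d=1, jump=0, S_3=3
t=3: S=3, d=7, jump=3, S_4=6
t=4: S=6, d=4, jump=0, S_5=6
t=5: S=6, d=4, jump=0, S_6=6
t=6: S=6, d=0, jump=-1, S_7=5
t=7: S=5, d=0, jump=-1, S_8=4
t=8: S=4, d=7, jump=3, S_9=7
t=9: S=7, d=0, jump=-1, S_10=6
t=10: S=6, d=0, jump=-1, S_11=5
t=11: S=5, d=6, jump=3, S_12=8
t=12: S=8, d=5, jump=-1, S_13=7
t=13: S=7, d=4, jump=0, S_14=7
t=14: S=7, d=1, jump=0, S_15=7

7
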